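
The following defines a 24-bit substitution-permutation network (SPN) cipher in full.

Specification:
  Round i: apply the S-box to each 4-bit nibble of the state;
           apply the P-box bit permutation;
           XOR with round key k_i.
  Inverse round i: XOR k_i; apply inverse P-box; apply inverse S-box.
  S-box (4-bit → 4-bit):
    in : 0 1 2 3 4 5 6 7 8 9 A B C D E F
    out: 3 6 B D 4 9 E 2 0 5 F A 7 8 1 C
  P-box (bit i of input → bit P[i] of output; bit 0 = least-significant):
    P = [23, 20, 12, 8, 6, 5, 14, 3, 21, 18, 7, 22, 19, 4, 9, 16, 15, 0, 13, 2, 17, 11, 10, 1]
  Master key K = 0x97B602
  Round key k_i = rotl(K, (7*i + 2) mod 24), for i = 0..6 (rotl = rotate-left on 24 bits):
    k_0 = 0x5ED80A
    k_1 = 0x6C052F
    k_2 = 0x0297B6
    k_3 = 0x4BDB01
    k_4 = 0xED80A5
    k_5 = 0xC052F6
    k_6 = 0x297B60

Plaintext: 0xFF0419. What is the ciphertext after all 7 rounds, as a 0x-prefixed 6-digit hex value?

0x1AFC4D

s_0 = plaintext = 0xFF0419
s_1 = Round(s_0, k_0) = 0xD6ACBC
s_2 = Round(s_1, k_1) = 0xD13790
s_3 = Round(s_2, k_2) = 0x9FF5F5
s_4 = Round(s_3, k_3) = 0xA8BC0D
s_5 = Round(s_4, k_4) = 0xCA8D57
s_6 = Round(s_5, k_5) = 0x92FEBB
s_7 = Round(s_6, k_6) = 0x1AFC4D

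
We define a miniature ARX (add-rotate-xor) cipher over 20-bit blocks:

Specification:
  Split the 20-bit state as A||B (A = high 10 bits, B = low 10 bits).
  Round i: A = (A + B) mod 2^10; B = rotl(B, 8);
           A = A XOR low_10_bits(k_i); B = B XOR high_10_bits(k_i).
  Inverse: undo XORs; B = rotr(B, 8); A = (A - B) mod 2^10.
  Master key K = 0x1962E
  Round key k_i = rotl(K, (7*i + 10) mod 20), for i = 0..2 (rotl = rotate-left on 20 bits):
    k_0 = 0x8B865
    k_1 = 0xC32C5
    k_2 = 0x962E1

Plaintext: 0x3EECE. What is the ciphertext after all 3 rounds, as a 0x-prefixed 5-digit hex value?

0x959D2

s_0 = plaintext = 0x3EECE
s_1 = Round(s_0, k_0) = 0xEB09D
s_2 = Round(s_1, k_1) = 0xA322B
s_3 = Round(s_2, k_2) = 0x959D2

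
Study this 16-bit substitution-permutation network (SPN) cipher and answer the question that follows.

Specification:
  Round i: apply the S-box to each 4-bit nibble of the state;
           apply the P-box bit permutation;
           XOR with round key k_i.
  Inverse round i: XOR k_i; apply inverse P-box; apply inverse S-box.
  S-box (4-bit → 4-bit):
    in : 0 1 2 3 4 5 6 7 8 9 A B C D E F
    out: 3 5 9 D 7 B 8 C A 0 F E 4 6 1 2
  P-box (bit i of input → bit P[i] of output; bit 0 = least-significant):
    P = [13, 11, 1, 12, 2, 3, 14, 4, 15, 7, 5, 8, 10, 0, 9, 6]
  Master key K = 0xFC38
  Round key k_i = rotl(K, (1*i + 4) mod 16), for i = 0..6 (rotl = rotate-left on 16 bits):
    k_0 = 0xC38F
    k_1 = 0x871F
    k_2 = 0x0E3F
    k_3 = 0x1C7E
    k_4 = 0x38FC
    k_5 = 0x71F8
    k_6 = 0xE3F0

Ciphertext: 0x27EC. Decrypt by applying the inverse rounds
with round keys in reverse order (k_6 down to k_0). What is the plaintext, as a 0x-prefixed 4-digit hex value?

s_0 = ciphertext = 0x27EC
s_1 = InvRound(s_0, k_6) = 0xEEA9
s_2 = InvRound(s_1, k_5) = 0xA268
s_3 = InvRound(s_2, k_4) = 0xC028
s_4 = InvRound(s_3, k_3) = 0x2E3B
s_5 = InvRound(s_4, k_2) = 0x99EE
s_6 = InvRound(s_5, k_1) = 0xAD68
s_7 = InvRound(s_6, k_0) = 0xAD14

0xAD14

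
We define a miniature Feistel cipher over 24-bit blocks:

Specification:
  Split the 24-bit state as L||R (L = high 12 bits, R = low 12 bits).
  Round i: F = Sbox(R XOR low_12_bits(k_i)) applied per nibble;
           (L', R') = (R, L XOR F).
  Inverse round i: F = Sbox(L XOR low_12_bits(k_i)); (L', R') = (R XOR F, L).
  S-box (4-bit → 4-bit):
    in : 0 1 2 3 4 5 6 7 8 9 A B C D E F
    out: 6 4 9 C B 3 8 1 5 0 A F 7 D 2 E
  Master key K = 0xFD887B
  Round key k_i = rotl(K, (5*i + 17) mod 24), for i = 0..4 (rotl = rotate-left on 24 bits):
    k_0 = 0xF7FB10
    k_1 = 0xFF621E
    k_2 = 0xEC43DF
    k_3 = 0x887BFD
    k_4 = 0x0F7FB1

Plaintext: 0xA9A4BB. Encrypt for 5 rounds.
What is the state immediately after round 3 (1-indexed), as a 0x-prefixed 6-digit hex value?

s_0 = plaintext = 0xA9A4BB
s_1 = Round(s_0, k_0) = 0x4BB435
s_2 = Round(s_1, k_1) = 0x435C24
s_3 = Round(s_2, k_2) = 0xC24ADA
s_4 = Round(s_3, k_3) = 0xADA8B5
s_5 = Round(s_4, k_4) = 0x8B5BB1

0xC24ADA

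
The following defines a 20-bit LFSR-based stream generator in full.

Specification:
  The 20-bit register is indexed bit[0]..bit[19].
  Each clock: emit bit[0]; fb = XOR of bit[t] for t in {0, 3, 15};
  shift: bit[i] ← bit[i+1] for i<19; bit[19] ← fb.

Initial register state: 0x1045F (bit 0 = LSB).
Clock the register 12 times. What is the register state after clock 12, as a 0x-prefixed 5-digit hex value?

0x61610

reg_0 = 0x1045F
clock 1: out=1, reg = 0x0822F
clock 2: out=1, reg = 0x84117
clock 3: out=1, reg = 0xC208B
clock 4: out=1, reg = 0x61045
clock 5: out=1, reg = 0xB0822
clock 6: out=0, reg = 0x58411
clock 7: out=1, reg = 0x2C208
clock 8: out=0, reg = 0x16104
clock 9: out=0, reg = 0x0B082
clock 10: out=0, reg = 0x85841
clock 11: out=1, reg = 0xC2C20
clock 12: out=0, reg = 0x61610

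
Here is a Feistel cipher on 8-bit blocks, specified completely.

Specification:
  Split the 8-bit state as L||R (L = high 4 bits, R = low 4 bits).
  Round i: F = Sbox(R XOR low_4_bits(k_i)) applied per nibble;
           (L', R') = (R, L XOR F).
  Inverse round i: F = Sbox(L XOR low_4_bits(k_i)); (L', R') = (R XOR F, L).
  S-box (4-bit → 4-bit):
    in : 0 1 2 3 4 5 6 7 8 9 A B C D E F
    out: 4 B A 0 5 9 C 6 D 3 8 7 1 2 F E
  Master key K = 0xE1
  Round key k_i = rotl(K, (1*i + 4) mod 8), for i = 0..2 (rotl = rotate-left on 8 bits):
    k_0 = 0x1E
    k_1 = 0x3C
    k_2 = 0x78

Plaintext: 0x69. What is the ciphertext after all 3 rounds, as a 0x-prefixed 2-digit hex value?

0x84

s_0 = plaintext = 0x69
s_1 = Round(s_0, k_0) = 0x90
s_2 = Round(s_1, k_1) = 0x08
s_3 = Round(s_2, k_2) = 0x84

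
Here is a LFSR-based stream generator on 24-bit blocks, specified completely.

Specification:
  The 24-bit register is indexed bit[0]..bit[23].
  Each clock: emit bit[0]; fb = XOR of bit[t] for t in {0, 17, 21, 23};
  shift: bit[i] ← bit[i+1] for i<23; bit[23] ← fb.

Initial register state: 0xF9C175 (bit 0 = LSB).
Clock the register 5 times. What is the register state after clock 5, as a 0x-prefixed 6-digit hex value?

0xEFCE0B

reg_0 = 0xF9C175
clock 1: out=1, reg = 0xFCE0BA
clock 2: out=0, reg = 0x7E705D
clock 3: out=1, reg = 0xBF382E
clock 4: out=0, reg = 0xDF9C17
clock 5: out=1, reg = 0xEFCE0B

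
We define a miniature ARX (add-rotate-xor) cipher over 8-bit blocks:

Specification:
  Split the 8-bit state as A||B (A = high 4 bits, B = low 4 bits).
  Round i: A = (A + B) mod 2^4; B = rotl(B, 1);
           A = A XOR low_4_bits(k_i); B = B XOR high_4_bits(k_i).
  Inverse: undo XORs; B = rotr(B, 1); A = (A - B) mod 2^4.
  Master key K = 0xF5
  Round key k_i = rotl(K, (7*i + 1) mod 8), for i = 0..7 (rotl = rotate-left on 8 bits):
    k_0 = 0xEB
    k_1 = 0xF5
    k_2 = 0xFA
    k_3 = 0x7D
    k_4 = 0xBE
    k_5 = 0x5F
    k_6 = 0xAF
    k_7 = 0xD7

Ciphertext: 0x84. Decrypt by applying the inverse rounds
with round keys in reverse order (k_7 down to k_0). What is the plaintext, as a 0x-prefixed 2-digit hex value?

s_0 = ciphertext = 0x84
s_1 = InvRound(s_0, k_7) = 0x3C
s_2 = InvRound(s_1, k_6) = 0x93
s_3 = InvRound(s_2, k_5) = 0x33
s_4 = InvRound(s_3, k_4) = 0x94
s_5 = InvRound(s_4, k_3) = 0xB9
s_6 = InvRound(s_5, k_2) = 0xE3
s_7 = InvRound(s_6, k_1) = 0x56
s_8 = InvRound(s_7, k_0) = 0xA4

0xA4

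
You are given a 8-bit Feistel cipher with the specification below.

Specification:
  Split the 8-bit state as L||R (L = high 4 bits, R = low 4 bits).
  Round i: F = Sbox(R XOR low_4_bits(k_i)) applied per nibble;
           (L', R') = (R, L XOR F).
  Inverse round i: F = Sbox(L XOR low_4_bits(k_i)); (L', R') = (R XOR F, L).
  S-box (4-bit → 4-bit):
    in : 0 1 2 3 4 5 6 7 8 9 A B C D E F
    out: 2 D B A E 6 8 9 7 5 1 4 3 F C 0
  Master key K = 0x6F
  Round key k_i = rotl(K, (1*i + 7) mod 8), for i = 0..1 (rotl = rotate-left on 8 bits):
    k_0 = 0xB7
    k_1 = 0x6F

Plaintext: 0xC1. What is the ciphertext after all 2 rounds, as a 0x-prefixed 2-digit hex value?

0x45

s_0 = plaintext = 0xC1
s_1 = Round(s_0, k_0) = 0x14
s_2 = Round(s_1, k_1) = 0x45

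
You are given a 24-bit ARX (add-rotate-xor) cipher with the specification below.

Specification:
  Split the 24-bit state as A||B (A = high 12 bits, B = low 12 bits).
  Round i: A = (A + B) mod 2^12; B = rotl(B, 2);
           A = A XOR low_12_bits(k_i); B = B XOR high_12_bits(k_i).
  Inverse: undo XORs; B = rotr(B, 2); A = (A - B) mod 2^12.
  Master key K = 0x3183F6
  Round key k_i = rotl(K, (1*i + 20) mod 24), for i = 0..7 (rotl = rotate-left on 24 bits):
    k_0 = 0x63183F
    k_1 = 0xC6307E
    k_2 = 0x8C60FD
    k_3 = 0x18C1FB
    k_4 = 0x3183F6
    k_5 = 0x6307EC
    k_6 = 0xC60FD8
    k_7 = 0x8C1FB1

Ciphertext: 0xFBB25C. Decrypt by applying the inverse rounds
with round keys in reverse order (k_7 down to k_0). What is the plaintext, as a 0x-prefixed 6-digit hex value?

s_0 = ciphertext = 0xFBB25C
s_1 = InvRound(s_0, k_7) = 0x9636A7
s_2 = InvRound(s_1, k_6) = 0x80AEB1
s_3 = InvRound(s_2, k_5) = 0x9C6620
s_4 = InvRound(s_3, k_4) = 0x8E214E
s_5 = InvRound(s_4, k_3) = 0x0E9830
s_6 = InvRound(s_5, k_2) = 0x7D783D
s_7 = InvRound(s_6, k_1) = 0xE92917
s_8 = InvRound(s_7, k_0) = 0xAE4BC9

0xAE4BC9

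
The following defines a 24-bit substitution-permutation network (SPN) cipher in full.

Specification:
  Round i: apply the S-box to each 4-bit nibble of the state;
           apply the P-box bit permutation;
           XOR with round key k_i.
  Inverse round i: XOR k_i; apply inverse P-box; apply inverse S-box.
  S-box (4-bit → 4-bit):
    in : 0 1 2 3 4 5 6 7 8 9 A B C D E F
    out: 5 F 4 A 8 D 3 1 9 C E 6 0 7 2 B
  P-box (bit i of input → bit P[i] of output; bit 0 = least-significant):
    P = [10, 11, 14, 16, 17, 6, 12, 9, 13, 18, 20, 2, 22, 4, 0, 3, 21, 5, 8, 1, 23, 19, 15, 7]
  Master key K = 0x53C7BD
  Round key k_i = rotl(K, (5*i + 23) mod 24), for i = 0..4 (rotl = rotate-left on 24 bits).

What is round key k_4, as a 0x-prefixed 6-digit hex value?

K = 0x53C7BD
k_0 = rotl(K, (5*0+23) mod 24) = rotl(K, 23) = 0xA9E3DE
k_1 = rotl(K, (5*1+23) mod 24) = rotl(K, 4) = 0x3C7BD5
k_2 = rotl(K, (5*2+23) mod 24) = rotl(K, 9) = 0x8F7AA7
k_3 = rotl(K, (5*3+23) mod 24) = rotl(K, 14) = 0xEF54F1
k_4 = rotl(K, (5*4+23) mod 24) = rotl(K, 19) = 0xEA9E3D

0xEA9E3D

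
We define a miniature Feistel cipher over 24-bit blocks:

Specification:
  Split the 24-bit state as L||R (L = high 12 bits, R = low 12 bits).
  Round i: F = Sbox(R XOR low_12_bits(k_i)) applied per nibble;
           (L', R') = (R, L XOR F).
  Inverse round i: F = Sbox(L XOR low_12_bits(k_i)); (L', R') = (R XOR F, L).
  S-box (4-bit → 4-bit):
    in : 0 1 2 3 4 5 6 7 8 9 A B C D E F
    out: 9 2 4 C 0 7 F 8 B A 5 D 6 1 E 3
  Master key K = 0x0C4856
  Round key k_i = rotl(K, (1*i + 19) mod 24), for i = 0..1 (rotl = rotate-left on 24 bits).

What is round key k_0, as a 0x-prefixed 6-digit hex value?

K = 0x0C4856
k_0 = rotl(K, (1*0+19) mod 24) = rotl(K, 19) = 0xB06242

0xB06242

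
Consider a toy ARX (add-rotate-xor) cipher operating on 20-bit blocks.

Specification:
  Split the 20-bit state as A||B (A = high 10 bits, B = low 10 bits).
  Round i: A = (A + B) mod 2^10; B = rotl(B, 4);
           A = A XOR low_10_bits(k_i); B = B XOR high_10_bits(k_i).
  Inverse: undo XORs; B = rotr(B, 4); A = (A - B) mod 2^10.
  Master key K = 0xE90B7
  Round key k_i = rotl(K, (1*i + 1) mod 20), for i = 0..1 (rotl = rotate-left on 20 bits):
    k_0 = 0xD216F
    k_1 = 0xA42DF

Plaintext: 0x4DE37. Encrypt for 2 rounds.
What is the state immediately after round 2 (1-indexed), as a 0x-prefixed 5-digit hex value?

s_0 = plaintext = 0x4DE37
s_1 = Round(s_0, k_0) = 0x80430
s_2 = Round(s_1, k_1) = 0x3B990

0x3B990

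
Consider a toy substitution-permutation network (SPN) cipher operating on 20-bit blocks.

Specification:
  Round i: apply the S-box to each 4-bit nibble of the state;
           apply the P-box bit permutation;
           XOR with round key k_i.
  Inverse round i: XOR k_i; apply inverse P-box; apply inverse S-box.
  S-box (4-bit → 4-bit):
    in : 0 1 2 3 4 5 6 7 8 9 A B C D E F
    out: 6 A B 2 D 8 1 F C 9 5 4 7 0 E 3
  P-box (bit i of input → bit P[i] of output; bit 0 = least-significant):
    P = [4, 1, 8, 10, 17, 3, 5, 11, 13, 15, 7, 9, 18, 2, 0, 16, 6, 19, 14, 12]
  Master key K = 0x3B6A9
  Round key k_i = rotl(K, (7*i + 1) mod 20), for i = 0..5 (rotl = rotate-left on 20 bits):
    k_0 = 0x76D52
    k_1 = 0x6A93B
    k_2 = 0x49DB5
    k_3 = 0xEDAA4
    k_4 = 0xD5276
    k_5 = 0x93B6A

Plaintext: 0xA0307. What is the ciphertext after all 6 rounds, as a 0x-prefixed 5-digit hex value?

0xD10AA

s_0 = plaintext = 0xA0307
s_1 = Round(s_0, k_0) = 0x7A82D
s_2 = Round(s_1, k_1) = 0x8F3F2
s_3 = Round(s_2, k_2) = 0x249AB
s_4 = Round(s_3, k_3) = 0x1E9C5
s_5 = Round(s_4, k_4) = 0x6645B
s_6 = Round(s_5, k_5) = 0xD10AA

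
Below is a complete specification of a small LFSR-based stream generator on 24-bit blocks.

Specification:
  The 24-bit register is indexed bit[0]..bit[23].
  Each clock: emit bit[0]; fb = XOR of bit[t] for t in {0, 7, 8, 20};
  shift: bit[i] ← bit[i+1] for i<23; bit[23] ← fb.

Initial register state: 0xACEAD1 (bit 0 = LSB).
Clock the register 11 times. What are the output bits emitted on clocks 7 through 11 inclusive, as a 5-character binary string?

11010

reg_0 = 0xACEAD1
clock 1: out=1, reg = 0x567568
clock 2: out=0, reg = 0x2B3AB4
clock 3: out=0, reg = 0x959D5A
clock 4: out=0, reg = 0x4ACEAD
clock 5: out=1, reg = 0x256756
clock 6: out=0, reg = 0x92B3AB
clock 7: out=1, reg = 0x4959D5
clock 8: out=1, reg = 0xA4ACEA
clock 9: out=0, reg = 0xD25675
clock 10: out=1, reg = 0x692B3A
clock 11: out=0, reg = 0xB4959D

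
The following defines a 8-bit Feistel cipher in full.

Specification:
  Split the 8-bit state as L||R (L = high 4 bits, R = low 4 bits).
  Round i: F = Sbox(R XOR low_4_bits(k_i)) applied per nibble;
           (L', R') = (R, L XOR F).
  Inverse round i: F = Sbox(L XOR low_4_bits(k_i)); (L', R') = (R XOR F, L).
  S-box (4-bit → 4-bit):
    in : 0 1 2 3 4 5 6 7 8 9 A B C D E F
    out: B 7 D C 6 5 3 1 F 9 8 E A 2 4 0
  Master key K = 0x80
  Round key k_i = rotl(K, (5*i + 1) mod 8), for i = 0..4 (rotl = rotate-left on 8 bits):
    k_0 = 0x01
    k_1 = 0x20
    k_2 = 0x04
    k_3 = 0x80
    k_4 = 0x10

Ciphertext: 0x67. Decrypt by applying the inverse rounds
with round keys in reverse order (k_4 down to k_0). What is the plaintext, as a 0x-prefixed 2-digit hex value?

s_0 = ciphertext = 0x67
s_1 = InvRound(s_0, k_4) = 0x46
s_2 = InvRound(s_1, k_3) = 0x04
s_3 = InvRound(s_2, k_2) = 0x20
s_4 = InvRound(s_3, k_1) = 0xD2
s_5 = InvRound(s_4, k_0) = 0x8D

0x8D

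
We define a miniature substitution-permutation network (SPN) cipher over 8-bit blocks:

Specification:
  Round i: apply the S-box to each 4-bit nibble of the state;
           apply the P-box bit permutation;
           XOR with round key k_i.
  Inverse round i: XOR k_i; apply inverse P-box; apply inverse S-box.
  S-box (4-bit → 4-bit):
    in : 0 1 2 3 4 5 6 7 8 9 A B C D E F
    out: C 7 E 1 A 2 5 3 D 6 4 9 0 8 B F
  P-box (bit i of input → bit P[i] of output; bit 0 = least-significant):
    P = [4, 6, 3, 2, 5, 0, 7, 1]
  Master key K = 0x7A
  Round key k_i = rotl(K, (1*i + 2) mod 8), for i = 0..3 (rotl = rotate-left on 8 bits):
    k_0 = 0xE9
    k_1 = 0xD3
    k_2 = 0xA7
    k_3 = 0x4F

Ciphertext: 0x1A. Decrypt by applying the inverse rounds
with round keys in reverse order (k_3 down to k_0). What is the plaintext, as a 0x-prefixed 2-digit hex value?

s_0 = ciphertext = 0x1A
s_1 = InvRound(s_0, k_3) = 0x5E
s_2 = InvRound(s_1, k_2) = 0x11
s_3 = InvRound(s_2, k_1) = 0x05
s_4 = InvRound(s_3, k_0) = 0x62

0x62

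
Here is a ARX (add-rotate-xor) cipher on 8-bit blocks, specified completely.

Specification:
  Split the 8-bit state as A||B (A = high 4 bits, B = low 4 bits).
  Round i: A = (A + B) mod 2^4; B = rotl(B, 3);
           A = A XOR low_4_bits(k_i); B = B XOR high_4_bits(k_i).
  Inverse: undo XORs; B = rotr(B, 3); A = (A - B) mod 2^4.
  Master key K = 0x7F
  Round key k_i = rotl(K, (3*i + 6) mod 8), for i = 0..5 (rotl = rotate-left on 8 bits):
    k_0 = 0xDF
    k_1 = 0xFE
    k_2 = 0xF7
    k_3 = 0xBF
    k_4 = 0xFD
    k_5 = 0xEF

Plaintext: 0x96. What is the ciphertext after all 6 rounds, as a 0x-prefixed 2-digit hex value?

0xD8

s_0 = plaintext = 0x96
s_1 = Round(s_0, k_0) = 0x0E
s_2 = Round(s_1, k_1) = 0x08
s_3 = Round(s_2, k_2) = 0xFB
s_4 = Round(s_3, k_3) = 0x56
s_5 = Round(s_4, k_4) = 0x6C
s_6 = Round(s_5, k_5) = 0xD8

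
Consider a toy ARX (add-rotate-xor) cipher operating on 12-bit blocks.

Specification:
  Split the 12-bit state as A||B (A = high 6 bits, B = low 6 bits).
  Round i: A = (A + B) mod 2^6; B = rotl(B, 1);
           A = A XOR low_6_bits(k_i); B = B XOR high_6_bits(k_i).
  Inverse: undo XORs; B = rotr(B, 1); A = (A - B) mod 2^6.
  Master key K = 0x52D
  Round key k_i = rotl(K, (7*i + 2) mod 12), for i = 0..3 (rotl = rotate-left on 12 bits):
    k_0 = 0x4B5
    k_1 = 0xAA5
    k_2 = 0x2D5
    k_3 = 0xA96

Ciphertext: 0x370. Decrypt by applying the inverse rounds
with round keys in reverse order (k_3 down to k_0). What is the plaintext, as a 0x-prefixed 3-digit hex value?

0xA53

s_0 = ciphertext = 0x370
s_1 = InvRound(s_0, k_3) = 0x38D
s_2 = InvRound(s_1, k_2) = 0x603
s_3 = InvRound(s_2, k_1) = 0x274
s_4 = InvRound(s_3, k_0) = 0xA53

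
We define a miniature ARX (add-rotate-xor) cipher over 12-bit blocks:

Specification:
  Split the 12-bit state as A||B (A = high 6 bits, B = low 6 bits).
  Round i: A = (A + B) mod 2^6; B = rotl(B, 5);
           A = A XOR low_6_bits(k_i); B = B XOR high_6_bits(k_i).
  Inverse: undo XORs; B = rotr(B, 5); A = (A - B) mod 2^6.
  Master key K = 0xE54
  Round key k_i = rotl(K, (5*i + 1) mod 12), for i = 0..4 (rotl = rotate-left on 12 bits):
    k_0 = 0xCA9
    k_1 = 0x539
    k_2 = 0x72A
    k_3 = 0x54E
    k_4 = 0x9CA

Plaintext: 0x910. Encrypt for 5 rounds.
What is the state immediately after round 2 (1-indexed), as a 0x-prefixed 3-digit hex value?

0xB89

s_0 = plaintext = 0x910
s_1 = Round(s_0, k_0) = 0x77A
s_2 = Round(s_1, k_1) = 0xB89
s_3 = Round(s_2, k_2) = 0x778
s_4 = Round(s_3, k_3) = 0x6C9
s_5 = Round(s_4, k_4) = 0xB83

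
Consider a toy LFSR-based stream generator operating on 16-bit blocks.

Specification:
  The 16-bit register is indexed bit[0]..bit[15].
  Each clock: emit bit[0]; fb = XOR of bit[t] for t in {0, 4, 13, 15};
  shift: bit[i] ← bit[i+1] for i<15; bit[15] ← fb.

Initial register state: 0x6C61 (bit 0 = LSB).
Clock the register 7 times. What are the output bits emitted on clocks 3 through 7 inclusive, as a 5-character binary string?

reg_0 = 0x6C61
clock 1: out=1, reg = 0x3630
clock 2: out=0, reg = 0x1B18
clock 3: out=0, reg = 0x8D8C
clock 4: out=0, reg = 0xC6C6
clock 5: out=0, reg = 0xE363
clock 6: out=1, reg = 0xF1B1
clock 7: out=1, reg = 0x78D8

00011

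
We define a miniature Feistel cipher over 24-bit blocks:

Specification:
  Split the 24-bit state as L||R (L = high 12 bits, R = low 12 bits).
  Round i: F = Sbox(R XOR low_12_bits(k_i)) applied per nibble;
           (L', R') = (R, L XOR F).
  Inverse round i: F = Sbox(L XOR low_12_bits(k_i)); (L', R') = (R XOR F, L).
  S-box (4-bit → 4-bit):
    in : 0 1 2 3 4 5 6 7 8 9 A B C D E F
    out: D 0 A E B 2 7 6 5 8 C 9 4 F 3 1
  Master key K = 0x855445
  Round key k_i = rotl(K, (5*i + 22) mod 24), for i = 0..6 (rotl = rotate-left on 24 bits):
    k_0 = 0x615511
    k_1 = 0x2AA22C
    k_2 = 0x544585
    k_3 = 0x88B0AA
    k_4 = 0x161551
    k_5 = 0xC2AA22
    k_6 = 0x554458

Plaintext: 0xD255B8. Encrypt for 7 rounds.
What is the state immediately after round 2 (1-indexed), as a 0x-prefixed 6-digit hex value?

0x0EDFF8

s_0 = plaintext = 0xD255B8
s_1 = Round(s_0, k_0) = 0x5B80ED
s_2 = Round(s_1, k_1) = 0x0EDFF8
s_3 = Round(s_2, k_2) = 0xFF8C82
s_4 = Round(s_3, k_3) = 0xC82B5D
s_5 = Round(s_4, k_4) = 0xB5DF56
s_6 = Round(s_5, k_5) = 0xF56936
s_7 = Round(s_6, k_6) = 0x936025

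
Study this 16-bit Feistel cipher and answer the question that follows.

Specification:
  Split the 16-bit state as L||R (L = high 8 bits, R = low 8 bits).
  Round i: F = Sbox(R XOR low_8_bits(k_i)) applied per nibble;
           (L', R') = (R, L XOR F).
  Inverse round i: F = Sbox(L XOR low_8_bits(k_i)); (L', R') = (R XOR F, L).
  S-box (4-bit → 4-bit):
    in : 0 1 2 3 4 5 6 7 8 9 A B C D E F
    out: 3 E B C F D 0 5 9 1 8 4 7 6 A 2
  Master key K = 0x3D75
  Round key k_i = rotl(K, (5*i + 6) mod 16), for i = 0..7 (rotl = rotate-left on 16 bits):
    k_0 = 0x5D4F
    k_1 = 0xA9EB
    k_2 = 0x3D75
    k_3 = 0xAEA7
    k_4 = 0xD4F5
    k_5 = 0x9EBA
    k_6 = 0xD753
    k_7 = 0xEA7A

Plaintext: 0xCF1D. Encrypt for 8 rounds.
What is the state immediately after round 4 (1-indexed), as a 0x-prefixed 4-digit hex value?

s_0 = plaintext = 0xCF1D
s_1 = Round(s_0, k_0) = 0x1D14
s_2 = Round(s_1, k_1) = 0x143F
s_3 = Round(s_2, k_2) = 0x3FEC
s_4 = Round(s_3, k_3) = 0xECCB
s_5 = Round(s_4, k_4) = 0xCB26
s_6 = Round(s_5, k_5) = 0x26DC
s_7 = Round(s_6, k_6) = 0xDCB4
s_8 = Round(s_7, k_7) = 0xB4A6

0xECCB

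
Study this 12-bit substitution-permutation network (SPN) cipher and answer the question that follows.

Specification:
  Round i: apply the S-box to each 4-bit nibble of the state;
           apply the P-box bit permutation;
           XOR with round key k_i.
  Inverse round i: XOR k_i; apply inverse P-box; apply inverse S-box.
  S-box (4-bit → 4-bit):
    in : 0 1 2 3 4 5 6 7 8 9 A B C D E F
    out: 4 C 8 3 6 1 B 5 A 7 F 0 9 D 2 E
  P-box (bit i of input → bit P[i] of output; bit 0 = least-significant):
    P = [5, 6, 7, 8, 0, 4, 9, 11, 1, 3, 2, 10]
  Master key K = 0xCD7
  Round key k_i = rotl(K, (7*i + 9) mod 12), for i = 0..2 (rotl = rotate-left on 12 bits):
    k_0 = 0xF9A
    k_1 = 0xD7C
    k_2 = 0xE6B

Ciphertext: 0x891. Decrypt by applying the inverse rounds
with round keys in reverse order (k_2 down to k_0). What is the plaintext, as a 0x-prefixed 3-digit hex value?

0xDFC

s_0 = ciphertext = 0x891
s_1 = InvRound(s_0, k_2) = 0x649
s_2 = InvRound(s_1, k_1) = 0x0AC
s_3 = InvRound(s_2, k_0) = 0xDFC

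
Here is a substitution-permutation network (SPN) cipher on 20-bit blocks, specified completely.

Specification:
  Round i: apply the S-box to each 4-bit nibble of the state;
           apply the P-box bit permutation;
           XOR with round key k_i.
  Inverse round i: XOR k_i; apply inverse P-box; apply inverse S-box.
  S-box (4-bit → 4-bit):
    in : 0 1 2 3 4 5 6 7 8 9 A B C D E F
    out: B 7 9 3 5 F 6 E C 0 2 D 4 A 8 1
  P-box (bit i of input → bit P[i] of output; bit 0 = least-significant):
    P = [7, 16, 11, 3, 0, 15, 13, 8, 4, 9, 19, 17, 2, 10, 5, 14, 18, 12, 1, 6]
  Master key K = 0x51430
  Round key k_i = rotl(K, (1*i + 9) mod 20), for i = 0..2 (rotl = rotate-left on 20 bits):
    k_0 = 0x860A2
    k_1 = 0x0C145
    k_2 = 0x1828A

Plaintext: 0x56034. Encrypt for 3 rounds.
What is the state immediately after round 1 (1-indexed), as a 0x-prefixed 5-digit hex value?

0xEFE51

s_0 = plaintext = 0x56034
s_1 = Round(s_0, k_0) = 0xEFE51
s_2 = Round(s_1, k_1) = 0x36880
s_3 = Round(s_2, k_2) = 0xEB722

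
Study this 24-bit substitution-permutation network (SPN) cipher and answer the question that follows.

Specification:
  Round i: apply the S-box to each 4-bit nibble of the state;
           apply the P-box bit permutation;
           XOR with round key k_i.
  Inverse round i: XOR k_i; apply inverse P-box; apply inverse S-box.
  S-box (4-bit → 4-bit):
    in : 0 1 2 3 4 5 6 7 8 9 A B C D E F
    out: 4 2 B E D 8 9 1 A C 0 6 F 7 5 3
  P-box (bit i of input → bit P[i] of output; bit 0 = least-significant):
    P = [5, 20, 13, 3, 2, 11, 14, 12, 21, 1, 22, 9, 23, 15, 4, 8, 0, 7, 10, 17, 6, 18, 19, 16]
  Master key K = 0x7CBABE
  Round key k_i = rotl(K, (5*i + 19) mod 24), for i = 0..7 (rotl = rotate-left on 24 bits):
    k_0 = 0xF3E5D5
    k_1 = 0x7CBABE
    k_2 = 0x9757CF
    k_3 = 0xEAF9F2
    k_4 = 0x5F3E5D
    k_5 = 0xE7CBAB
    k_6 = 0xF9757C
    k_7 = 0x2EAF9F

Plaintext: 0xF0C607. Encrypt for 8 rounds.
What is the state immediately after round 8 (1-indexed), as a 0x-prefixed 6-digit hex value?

s_0 = plaintext = 0xF0C607
s_1 = Round(s_0, k_0) = 0x5722A5
s_2 = Round(s_1, k_1) = 0xDD39B5
s_3 = Round(s_2, k_2) = 0xDB9816
s_4 = Round(s_3, k_3) = 0xE6F608
s_5 = Round(s_4, k_4) = 0xE5FC14
s_6 = Round(s_5, k_5) = 0x0D61C1
s_7 = Round(s_6, k_6) = 0x6128FB
s_8 = Round(s_7, k_7) = 0xBF0459

0xBF0459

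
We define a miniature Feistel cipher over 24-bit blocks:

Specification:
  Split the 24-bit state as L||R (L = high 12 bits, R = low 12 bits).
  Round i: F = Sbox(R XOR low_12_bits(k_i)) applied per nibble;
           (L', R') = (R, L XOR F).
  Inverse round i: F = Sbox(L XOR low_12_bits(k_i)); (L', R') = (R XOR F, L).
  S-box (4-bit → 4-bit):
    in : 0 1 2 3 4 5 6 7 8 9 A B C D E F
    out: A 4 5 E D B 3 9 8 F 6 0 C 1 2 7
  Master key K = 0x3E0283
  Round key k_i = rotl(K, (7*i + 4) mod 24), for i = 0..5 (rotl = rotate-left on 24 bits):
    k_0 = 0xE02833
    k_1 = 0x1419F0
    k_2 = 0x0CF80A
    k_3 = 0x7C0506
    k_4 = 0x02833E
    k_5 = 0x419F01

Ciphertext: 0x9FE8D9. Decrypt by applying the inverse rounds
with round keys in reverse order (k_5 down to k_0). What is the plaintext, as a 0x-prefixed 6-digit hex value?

0xB250B1

s_0 = ciphertext = 0x9FE8D9
s_1 = InvRound(s_0, k_5) = 0xBAE9FE
s_2 = InvRound(s_1, k_4) = 0x104BAE
s_3 = InvRound(s_2, k_3) = 0x60B104
s_4 = InvRound(s_3, k_2) = 0x3A060B
s_5 = InvRound(s_4, k_1) = 0x0B13A0
s_6 = InvRound(s_5, k_0) = 0xB250B1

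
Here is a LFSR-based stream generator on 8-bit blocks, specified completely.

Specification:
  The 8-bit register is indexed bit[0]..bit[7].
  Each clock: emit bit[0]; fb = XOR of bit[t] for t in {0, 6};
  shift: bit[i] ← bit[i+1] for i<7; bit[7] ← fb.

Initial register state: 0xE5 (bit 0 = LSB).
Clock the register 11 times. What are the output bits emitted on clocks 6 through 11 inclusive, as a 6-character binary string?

reg_0 = 0xE5
clock 1: out=1, reg = 0x72
clock 2: out=0, reg = 0xB9
clock 3: out=1, reg = 0xDC
clock 4: out=0, reg = 0xEE
clock 5: out=0, reg = 0xF7
clock 6: out=1, reg = 0x7B
clock 7: out=1, reg = 0x3D
clock 8: out=1, reg = 0x9E
clock 9: out=0, reg = 0x4F
clock 10: out=1, reg = 0x27
clock 11: out=1, reg = 0x93

111011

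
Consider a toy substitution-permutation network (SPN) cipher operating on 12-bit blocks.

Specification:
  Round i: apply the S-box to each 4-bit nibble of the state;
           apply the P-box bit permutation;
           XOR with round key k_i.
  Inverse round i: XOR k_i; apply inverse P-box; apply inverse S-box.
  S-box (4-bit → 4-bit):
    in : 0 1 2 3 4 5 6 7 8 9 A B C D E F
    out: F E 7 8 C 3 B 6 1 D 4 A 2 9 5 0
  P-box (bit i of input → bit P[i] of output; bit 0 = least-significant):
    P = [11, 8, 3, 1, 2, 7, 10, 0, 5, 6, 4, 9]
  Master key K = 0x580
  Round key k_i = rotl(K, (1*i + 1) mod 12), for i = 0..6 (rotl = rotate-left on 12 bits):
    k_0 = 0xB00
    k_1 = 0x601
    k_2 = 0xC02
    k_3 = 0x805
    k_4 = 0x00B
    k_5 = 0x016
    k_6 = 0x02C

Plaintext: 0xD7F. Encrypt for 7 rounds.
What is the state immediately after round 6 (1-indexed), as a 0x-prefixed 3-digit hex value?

0x431

s_0 = plaintext = 0xD7F
s_1 = Round(s_0, k_0) = 0xDA0
s_2 = Round(s_1, k_1) = 0x92B
s_3 = Round(s_2, k_2) = 0xBB4
s_4 = Round(s_3, k_3) = 0xACE
s_5 = Round(s_4, k_4) = 0x893
s_6 = Round(s_5, k_5) = 0x431
s_7 = Round(s_6, k_6) = 0x337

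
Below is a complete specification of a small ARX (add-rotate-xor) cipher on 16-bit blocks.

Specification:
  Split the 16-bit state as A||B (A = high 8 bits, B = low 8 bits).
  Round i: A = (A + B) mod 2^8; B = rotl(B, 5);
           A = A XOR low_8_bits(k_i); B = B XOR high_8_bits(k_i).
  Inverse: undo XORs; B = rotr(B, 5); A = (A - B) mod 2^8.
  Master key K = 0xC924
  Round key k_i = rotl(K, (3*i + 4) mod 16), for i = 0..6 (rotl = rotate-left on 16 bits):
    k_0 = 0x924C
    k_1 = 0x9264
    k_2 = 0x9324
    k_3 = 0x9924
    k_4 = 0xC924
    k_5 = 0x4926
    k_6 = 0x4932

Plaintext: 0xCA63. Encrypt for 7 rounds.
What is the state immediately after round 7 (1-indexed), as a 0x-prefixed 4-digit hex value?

s_0 = plaintext = 0xCA63
s_1 = Round(s_0, k_0) = 0x61FE
s_2 = Round(s_1, k_1) = 0x3B4D
s_3 = Round(s_2, k_2) = 0xAC3A
s_4 = Round(s_3, k_3) = 0xC2DE
s_5 = Round(s_4, k_4) = 0x8412
s_6 = Round(s_5, k_5) = 0xB00B
s_7 = Round(s_6, k_6) = 0x8928

0x8928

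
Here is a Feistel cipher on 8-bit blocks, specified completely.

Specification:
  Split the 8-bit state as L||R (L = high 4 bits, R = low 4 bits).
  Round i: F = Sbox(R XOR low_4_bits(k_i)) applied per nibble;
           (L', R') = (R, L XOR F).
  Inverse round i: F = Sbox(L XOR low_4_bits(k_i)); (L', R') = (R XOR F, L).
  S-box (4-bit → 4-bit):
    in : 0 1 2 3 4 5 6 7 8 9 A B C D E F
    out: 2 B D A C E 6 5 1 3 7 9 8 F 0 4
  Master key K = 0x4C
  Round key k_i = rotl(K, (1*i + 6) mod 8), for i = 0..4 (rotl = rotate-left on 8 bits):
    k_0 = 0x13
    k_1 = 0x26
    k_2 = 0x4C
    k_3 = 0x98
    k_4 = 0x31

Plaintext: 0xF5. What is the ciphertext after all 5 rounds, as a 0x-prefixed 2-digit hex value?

s_0 = plaintext = 0xF5
s_1 = Round(s_0, k_0) = 0x59
s_2 = Round(s_1, k_1) = 0x91
s_3 = Round(s_2, k_2) = 0x16
s_4 = Round(s_3, k_3) = 0x61
s_5 = Round(s_4, k_4) = 0x14

0x14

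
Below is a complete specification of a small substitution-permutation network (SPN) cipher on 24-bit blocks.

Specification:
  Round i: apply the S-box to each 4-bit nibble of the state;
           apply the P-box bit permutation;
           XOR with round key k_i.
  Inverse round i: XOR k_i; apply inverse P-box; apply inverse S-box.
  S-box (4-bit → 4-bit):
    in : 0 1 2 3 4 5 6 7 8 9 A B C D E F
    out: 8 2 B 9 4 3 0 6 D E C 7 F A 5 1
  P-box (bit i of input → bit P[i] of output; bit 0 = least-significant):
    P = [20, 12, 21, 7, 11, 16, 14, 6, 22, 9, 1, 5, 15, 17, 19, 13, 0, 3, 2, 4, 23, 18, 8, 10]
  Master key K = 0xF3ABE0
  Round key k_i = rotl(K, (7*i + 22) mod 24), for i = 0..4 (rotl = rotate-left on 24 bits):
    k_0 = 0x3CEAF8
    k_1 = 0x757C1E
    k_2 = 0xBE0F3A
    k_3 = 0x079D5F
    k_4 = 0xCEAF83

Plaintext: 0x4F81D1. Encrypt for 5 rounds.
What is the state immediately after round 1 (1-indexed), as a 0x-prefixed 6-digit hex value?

0x3559B9

s_0 = plaintext = 0x4F81D1
s_1 = Round(s_0, k_0) = 0x3559B9
s_2 = Round(s_1, k_1) = 0xD6A2B5
s_3 = Round(s_2, k_2) = 0xE3711A
s_4 = Round(s_3, k_3) = 0xAC9ECE
s_5 = Round(s_4, k_4) = 0xB5C2DC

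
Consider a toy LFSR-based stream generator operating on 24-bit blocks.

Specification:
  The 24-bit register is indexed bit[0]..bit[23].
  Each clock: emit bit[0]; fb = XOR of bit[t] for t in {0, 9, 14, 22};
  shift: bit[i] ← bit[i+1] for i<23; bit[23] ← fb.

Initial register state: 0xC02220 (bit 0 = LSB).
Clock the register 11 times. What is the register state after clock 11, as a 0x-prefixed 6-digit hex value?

0x0B5804

reg_0 = 0xC02220
clock 1: out=0, reg = 0x601110
clock 2: out=0, reg = 0xB00888
clock 3: out=0, reg = 0x580444
clock 4: out=0, reg = 0xAC0222
clock 5: out=0, reg = 0xD60111
clock 6: out=1, reg = 0x6B0088
clock 7: out=0, reg = 0xB58044
clock 8: out=0, reg = 0x5AC022
clock 9: out=0, reg = 0x2D6011
clock 10: out=1, reg = 0x16B008
clock 11: out=0, reg = 0x0B5804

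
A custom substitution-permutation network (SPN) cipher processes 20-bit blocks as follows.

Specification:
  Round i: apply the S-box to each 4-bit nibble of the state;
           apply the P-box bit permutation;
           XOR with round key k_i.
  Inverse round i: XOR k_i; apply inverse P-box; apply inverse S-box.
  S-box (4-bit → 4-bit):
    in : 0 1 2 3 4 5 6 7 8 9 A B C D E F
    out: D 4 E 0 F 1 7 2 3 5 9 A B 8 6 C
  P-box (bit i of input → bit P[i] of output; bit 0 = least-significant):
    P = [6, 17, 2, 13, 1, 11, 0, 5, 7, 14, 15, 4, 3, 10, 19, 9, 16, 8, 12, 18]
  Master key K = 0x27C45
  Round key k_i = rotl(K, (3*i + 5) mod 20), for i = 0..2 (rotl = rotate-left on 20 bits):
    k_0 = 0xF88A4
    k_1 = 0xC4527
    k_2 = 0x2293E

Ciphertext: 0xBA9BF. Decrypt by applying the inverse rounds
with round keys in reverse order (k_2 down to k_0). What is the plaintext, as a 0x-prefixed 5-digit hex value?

0xBDB12

s_0 = ciphertext = 0xBA9BF
s_1 = InvRound(s_0, k_2) = 0x51913
s_2 = InvRound(s_1, k_1) = 0x9EBB1
s_3 = InvRound(s_2, k_0) = 0xBDB12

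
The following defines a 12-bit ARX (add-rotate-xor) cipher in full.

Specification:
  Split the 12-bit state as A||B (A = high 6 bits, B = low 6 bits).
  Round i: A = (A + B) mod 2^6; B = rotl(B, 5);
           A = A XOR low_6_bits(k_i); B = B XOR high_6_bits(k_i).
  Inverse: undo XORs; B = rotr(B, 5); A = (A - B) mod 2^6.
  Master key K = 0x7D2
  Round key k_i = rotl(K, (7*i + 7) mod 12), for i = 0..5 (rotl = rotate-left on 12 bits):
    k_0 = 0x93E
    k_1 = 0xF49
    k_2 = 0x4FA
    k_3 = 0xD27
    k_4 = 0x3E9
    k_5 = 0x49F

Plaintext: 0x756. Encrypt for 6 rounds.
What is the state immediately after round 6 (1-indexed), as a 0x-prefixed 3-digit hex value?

0x74A

s_0 = plaintext = 0x756
s_1 = Round(s_0, k_0) = 0x36F
s_2 = Round(s_1, k_1) = 0xD4A
s_3 = Round(s_2, k_2) = 0x156
s_4 = Round(s_3, k_3) = 0xF3F
s_5 = Round(s_4, k_4) = 0x4B0
s_6 = Round(s_5, k_5) = 0x74A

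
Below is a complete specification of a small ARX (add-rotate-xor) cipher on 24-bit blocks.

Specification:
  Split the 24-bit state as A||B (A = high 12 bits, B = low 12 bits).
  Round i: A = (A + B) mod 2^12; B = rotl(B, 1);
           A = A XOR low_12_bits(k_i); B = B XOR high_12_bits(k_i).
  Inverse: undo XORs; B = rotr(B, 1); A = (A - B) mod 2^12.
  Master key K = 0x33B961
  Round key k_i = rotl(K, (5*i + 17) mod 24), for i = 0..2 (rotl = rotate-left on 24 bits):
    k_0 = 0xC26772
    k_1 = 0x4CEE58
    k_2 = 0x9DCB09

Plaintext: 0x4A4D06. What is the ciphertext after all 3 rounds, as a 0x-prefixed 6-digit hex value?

s_0 = plaintext = 0x4A4D06
s_1 = Round(s_0, k_0) = 0x6D862B
s_2 = Round(s_1, k_1) = 0x35B898
s_3 = Round(s_2, k_2) = 0x0FA8ED

0x0FA8ED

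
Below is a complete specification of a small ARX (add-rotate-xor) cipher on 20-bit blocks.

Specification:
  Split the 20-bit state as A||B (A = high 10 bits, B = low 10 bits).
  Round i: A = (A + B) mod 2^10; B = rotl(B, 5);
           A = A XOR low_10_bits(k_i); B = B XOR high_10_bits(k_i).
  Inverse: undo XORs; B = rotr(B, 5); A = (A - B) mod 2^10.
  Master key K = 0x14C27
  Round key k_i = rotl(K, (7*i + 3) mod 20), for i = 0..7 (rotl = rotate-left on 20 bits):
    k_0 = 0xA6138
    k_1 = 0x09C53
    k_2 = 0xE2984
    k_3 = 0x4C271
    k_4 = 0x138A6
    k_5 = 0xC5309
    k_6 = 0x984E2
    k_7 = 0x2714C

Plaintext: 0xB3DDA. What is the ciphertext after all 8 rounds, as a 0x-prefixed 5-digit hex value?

0x724FC

s_0 = plaintext = 0xB3DDA
s_1 = Round(s_0, k_0) = 0x645D6
s_2 = Round(s_1, k_1) = 0xCD2E9
s_3 = Round(s_2, k_2) = 0xE66BD
s_4 = Round(s_3, k_3) = 0x09E85
s_5 = Round(s_4, k_4) = 0x828FA
s_6 = Round(s_5, k_5) = 0x03453
s_7 = Round(s_6, k_6) = 0x20803
s_8 = Round(s_7, k_7) = 0x724FC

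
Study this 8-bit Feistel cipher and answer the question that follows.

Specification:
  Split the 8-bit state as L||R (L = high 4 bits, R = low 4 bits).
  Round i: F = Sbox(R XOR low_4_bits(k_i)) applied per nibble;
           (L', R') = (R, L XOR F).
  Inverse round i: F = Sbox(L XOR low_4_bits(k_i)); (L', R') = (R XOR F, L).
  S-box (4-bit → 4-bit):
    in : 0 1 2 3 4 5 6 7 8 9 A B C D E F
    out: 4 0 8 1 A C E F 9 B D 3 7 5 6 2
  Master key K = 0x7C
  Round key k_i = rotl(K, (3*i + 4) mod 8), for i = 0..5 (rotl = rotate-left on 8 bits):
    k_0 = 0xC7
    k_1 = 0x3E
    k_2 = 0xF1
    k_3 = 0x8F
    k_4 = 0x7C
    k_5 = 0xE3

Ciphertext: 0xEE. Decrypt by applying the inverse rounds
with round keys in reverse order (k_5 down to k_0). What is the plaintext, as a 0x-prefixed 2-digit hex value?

0x74

s_0 = ciphertext = 0xEE
s_1 = InvRound(s_0, k_5) = 0xBE
s_2 = InvRound(s_1, k_4) = 0x1B
s_3 = InvRound(s_2, k_3) = 0xD1
s_4 = InvRound(s_3, k_2) = 0x6D
s_5 = InvRound(s_4, k_1) = 0x46
s_6 = InvRound(s_5, k_0) = 0x74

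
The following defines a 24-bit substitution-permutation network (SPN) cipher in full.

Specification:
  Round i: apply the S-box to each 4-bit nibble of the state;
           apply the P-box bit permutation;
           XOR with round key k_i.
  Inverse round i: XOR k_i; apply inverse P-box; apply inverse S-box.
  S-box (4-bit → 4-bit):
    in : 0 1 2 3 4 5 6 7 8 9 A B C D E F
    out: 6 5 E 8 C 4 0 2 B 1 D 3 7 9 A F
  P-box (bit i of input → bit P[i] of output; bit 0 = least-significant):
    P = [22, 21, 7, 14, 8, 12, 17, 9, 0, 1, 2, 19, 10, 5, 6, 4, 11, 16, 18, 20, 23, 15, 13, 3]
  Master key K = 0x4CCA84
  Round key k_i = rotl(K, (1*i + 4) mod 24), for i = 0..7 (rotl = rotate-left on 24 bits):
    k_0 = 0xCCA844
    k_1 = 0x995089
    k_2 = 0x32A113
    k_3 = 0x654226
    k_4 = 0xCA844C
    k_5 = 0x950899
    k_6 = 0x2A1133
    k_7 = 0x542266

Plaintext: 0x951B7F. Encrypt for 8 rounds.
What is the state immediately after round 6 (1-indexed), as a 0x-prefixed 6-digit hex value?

0x8D40F6

s_0 = plaintext = 0x951B7F
s_1 = Round(s_0, k_0) = 0x28FC87
s_2 = Round(s_1, k_1) = 0xA8EFF6
s_3 = Round(s_2, k_2) = 0xA99A2C
s_4 = Round(s_3, k_3) = 0x8F7CAB
s_5 = Round(s_4, k_4) = 0x3D0F63
s_6 = Round(s_5, k_5) = 0x8D40F6
s_7 = Round(s_6, k_6) = 0xB88A6D
s_8 = Round(s_7, k_7) = 0x8DEE53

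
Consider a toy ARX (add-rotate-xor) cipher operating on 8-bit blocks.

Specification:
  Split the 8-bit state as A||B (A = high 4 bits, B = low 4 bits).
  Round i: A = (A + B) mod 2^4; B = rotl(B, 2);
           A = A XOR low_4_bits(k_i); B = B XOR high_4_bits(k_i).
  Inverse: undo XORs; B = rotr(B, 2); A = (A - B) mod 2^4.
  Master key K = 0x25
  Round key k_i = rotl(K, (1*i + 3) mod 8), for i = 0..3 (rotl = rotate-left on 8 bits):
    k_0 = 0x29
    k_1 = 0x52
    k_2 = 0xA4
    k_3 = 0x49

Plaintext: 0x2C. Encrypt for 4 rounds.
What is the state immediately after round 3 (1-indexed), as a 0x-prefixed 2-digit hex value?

s_0 = plaintext = 0x2C
s_1 = Round(s_0, k_0) = 0x71
s_2 = Round(s_1, k_1) = 0xA1
s_3 = Round(s_2, k_2) = 0xFE
s_4 = Round(s_3, k_3) = 0x4F

0xFE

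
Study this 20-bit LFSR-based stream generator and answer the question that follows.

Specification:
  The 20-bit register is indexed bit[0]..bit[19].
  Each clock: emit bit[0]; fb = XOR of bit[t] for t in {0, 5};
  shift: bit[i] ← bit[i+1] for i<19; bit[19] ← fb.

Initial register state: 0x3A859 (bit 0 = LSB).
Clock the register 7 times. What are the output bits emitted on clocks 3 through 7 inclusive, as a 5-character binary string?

reg_0 = 0x3A859
clock 1: out=1, reg = 0x9D42C
clock 2: out=0, reg = 0xCEA16
clock 3: out=0, reg = 0x6750B
clock 4: out=1, reg = 0xB3A85
clock 5: out=1, reg = 0xD9D42
clock 6: out=0, reg = 0x6CEA1
clock 7: out=1, reg = 0x36750

01101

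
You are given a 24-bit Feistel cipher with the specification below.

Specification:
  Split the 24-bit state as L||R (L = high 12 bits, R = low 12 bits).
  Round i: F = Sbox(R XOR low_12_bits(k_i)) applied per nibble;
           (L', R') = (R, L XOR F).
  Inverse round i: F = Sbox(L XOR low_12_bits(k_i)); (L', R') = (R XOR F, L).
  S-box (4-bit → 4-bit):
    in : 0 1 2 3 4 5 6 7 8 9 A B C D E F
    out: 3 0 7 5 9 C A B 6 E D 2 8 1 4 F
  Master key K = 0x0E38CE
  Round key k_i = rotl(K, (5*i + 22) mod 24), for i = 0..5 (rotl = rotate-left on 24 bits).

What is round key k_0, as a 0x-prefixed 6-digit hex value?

K = 0x0E38CE
k_0 = rotl(K, (5*0+22) mod 24) = rotl(K, 22) = 0x838E33

0x838E33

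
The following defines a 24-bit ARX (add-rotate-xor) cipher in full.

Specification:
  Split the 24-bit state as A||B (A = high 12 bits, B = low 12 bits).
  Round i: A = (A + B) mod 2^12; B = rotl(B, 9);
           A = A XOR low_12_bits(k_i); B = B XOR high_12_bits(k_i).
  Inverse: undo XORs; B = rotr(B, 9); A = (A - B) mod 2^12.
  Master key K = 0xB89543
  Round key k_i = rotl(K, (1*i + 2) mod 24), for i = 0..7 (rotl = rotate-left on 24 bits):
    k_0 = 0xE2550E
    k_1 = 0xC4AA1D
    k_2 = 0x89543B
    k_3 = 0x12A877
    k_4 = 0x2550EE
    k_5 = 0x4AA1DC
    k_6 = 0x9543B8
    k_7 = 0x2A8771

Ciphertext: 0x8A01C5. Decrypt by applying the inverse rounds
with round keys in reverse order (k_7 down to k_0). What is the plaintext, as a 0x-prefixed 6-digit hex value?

0xFF8BDA

s_0 = ciphertext = 0x8A01C5
s_1 = InvRound(s_0, k_7) = 0x468B69
s_2 = InvRound(s_1, k_6) = 0x5E71E9
s_3 = InvRound(s_2, k_5) = 0xA21A1A
s_4 = InvRound(s_3, k_4) = 0x85327C
s_5 = InvRound(s_4, k_3) = 0x573AB1
s_6 = InvRound(s_5, k_2) = 0x027121
s_7 = InvRound(s_6, k_1) = 0xEDCB5E
s_8 = InvRound(s_7, k_0) = 0xFF8BDA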